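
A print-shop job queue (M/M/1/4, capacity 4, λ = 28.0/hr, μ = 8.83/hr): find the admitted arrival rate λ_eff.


ρ = 3.1710; P_K = (1−ρ)ρ^4/(1−ρ^5) = 0.686785
λ_eff = λ(1 − P_K) = 28.0·(1 − 0.686785) = 28.0·0.313215 = 8.7700 /hr

Final: 8.7700 /hr


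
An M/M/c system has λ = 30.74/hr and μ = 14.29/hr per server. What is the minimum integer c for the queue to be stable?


Stability requires cμ > λ ⇔ c > λ/μ.
λ/μ = 30.74/14.29 = 2.1512
Minimum integer c = ⌊2.1512⌋ + 1 = 3
Check: 3·14.29 = 42.87 > 30.74, while 2·14.29 = 28.58 ≤ 30.74

Final: 3 servers


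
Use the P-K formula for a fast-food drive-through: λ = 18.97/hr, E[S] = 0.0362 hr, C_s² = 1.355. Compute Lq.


ρ = λ·E[S] = 18.97·0.0362 = 0.6867
Lq = ρ²(1+C_s²)/(2(1−ρ)) = 0.4716·(1+1.355)/(2·0.3133)
= 0.4716·2.3550/0.6266 = 1.77244

Final: 1.77244


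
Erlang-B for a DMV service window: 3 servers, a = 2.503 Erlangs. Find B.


B(c,a) = (a^c/c!) / Σ_{k=0}^{c} a^k/k!
a^3/3! = 2.613553
Σ terms (k=0..3): 1.00000 + 2.50300 + 3.13250 + 2.61355 = 9.249057
B = 2.613553/9.249057 = 0.282575

Final: 0.282575


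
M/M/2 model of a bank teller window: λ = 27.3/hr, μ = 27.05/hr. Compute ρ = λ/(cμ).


ρ = λ/(cμ) = 27.3/(2·27.05) = 27.3/54.10 = 0.5046

Final: 0.5046


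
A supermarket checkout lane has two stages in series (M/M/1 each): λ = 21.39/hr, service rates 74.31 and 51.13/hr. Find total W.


Each node sees arrival rate λ = 21.39/hr (tandem ⇒ throughput preserved).
W₁ = 1/(μ₁−λ) = 1/(74.31−21.39) = 0.01890 hr
W₂ = 1/(μ₂−λ) = 1/(51.13−21.39) = 0.03362 hr
W_total = W₁ + W₂ = 0.01890 + 0.03362 = 0.05252 hr

Final: 0.05252 hr


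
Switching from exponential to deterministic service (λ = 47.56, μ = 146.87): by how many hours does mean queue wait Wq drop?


ρ = 47.56/146.87 = 0.3238
Wq(M/M/1) = ρ/(μ−λ) = 0.3238/99.31 = 0.003261 hr
Wq(M/D/1) = ρ/(2(μ−λ)) = 0.001630 hr
Savings = 0.003261 − 0.001630 = 0.001630 hr

Final: 0.001630 hr


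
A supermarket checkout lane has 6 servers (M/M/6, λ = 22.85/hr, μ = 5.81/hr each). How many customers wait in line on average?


a = λ/μ = 3.9329; ρ = a/6 = 0.6555
P₀ = 0.018007
Lq = P₀·a^c·ρ / (c!·(1−ρ)²) = 0.018007·3700.50020·0.6555/(720·0.11869)
= 0.51110

Final: 0.51110


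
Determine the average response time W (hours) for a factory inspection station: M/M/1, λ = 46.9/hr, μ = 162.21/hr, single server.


W = 1/(μ−λ) = 1/(162.21 − 46.9) = 1/115.31 = 0.008672 hr

Final: 0.008672 hr


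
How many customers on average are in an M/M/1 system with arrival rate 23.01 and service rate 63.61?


ρ = λ/μ = 23.01/63.61 = 0.3617
L = ρ/(1−ρ) = 0.3617/(1 − 0.3617) = 0.3617/0.6383 = 0.5667

Final: 0.5667


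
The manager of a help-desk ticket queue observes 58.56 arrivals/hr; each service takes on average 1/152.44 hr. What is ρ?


ρ = λ/μ = 58.56/152.44 = 0.3842

Final: 0.3842


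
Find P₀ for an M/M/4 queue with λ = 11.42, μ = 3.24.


a = λ/μ = 11.42/3.24 = 3.5247; ρ = a/c = 0.8812
Σ_{k=0}^{3} a^k/k! (terms k=0..3) = 1.00000 + 3.52469 + 6.21172 + 7.29814 = 18.03455
Tail: a^4/(4!(1−ρ)) = 154.34209/(24·0.1188) = 54.11995
P₀ = 1/(18.03455 + 54.11995) = 1/72.15451 = 0.013859

Final: 0.013859


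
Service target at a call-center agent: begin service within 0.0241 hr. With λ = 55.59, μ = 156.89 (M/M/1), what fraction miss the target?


ρ = 55.59/156.89 = 0.3543
P(Wq > t) = ρ·e^{−(μ−λ)t} = 0.3543·e^{−2.4413}
= 0.3543·0.087045 = 0.030842

Final: 0.030842


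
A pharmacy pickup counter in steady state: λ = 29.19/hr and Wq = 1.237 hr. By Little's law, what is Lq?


Lq = λWq = 29.19·1.237 = 36.1080

Final: 36.1080


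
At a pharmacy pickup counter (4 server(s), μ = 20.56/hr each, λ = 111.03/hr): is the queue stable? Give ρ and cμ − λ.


Total capacity cμ = 4·20.56 = 82.24/hr
ρ = λ/(cμ) = 111.03/82.24 = 1.3501
Stable ⇔ ρ < 1: NO
Spare capacity = cμ − λ = 82.24 − 111.03 = -28.79/hr

Final: ρ = 1.3501; unstable; margin = -28.79/hr


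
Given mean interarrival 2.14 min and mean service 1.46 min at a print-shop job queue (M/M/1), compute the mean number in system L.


λ = 60/2.14 = 28.0374 /hr
μ = 60/1.46 = 41.0959 /hr
ρ = λ/μ = 28.0374/41.0959 = 0.6822
L = ρ/(1−ρ) = 0.6822/0.3178 = 2.1471

Final: 2.1471


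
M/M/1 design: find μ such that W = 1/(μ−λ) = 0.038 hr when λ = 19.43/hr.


W = 1/(μ−λ) ⇒ μ − λ = 1/W = 1/0.038 = 26.3158
μ = λ + 1/W = 19.43 + 26.3158 = 45.7458 per hr

Final: 45.7458 /hr


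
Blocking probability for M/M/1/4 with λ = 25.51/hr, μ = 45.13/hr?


ρ = λ/μ = 25.51/45.13 = 0.5653
P_K = (1−ρ)ρ^K/(1−ρ^(K+1)) = (0.4347·0.102089)/(1 − 0.057707)
= 0.044383/0.942293 = 0.047101

Final: 0.047101


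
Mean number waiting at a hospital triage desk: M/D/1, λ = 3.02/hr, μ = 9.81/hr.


ρ = 3.02/9.81 = 0.3078
M/D/1: Lq = ρ²/(2(1−ρ)) = 0.09477/(2·0.6922) = 0.06846

Final: 0.06846


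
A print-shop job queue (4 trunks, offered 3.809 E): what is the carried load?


B(4,3.809) = 0.291924 (Erlang-B)
Carried load = a(1 − B) = 3.809·(1 − 0.291924) = 3.809·0.708076 = 2.6971 E

Final: 2.6971 Erlangs


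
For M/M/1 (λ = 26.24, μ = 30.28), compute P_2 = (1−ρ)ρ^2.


ρ = 26.24/30.28 = 0.8666
P_n = (1−ρ)·ρ^n = (1 − 0.8666)·0.8666^2 = 0.1334·0.750958 = 0.100194

Final: 0.100194


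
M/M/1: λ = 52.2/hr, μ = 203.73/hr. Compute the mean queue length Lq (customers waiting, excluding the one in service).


ρ = 52.2/203.73 = 0.2562
Lq = ρ²/(1−ρ) = 0.06565/0.7438 = 0.08826

Final: 0.08826


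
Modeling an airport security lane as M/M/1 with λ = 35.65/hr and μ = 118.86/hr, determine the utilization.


ρ = λ/μ = 35.65/118.86 = 0.2999

Final: 0.2999


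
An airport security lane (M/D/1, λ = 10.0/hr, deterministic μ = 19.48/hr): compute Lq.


ρ = 10.0/19.48 = 0.5133
M/D/1: Lq = ρ²/(2(1−ρ)) = 0.2635/(2·0.4867) = 0.27075

Final: 0.27075


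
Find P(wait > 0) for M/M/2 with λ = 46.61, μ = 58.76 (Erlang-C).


a = λ/μ = 0.7932; ρ = a/2 = 0.3966
P₀ = 0.432036 (from M/M/c formula)
C(c,a) = [a^c/(c!(1−ρ))]·P₀ = [0.62921/(2·0.6034)]·0.432036
= 0.52140·0.432036 = 0.225262

Final: 0.225262


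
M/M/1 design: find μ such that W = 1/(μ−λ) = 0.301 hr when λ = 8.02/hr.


W = 1/(μ−λ) ⇒ μ − λ = 1/W = 1/0.301 = 3.3223
μ = λ + 1/W = 8.02 + 3.3223 = 11.3423 per hr

Final: 11.3423 /hr


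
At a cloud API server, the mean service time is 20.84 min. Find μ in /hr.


μ = 1/(service time) in consistent units.
1 hour = 60 min, so μ = 60/20.84 = 2.8791 per hour

Final: 2.8791 /hr


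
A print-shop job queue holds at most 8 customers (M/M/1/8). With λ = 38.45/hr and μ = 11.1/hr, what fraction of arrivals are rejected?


ρ = λ/μ = 38.45/11.1 = 3.4640
P_K = (1−ρ)ρ^K/(1−ρ^(K+1)) = (-2.4640·20729.409113)/(1 − 71805.926162)
= -51076.517049/-71804.926162 = 0.711323

Final: 0.711323


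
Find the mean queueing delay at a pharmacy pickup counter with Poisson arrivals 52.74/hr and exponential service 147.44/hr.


ρ = 52.74/147.44 = 0.3577
Wq = ρ/(μ−λ) = 0.3577/(147.44 − 52.74) = 0.3577/94.70 = 0.003777 hr

Final: 0.003777 hr


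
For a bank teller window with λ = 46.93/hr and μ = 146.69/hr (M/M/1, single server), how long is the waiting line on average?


ρ = 46.93/146.69 = 0.3199
Lq = ρ²/(1−ρ) = 0.1024/0.6801 = 0.1505

Final: 0.1505


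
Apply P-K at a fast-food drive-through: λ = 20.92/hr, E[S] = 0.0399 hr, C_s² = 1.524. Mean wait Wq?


ρ = λ·E[S] = 20.92·0.0399 = 0.8347
E[S²] = E[S]²(1+C_s²) = 0.0399²·(1+1.524) = 0.004018
Wq = λ·E[S²]/(2(1−ρ)) = 20.92·0.004018/(2·0.1653) = 0.25428 hr

Final: 0.25428 hr


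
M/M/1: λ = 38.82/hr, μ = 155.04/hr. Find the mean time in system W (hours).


W = 1/(μ−λ) = 1/(155.04 − 38.82) = 1/116.22 = 0.008604 hr

Final: 0.008604 hr


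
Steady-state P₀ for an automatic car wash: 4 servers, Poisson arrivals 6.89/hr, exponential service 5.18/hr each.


a = λ/μ = 6.89/5.18 = 1.3301; ρ = a/c = 0.3325
Σ_{k=0}^{3} a^k/k! (terms k=0..3) = 1.00000 + 1.33012 + 0.88460 + 0.39221 = 3.60693
Tail: a^4/(4!(1−ρ)) = 3.13010/(24·0.6675) = 0.19540
P₀ = 1/(3.60693 + 0.19540) = 1/3.80232 = 0.262997

Final: 0.262997


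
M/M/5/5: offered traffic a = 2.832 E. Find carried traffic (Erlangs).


B(5,2.832) = 0.095922 (Erlang-B)
Carried load = a(1 − B) = 2.832·(1 − 0.095922) = 2.832·0.904078 = 2.5603 E

Final: 2.5603 Erlangs


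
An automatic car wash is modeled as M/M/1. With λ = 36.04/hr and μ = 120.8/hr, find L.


ρ = λ/μ = 36.04/120.8 = 0.2983
L = ρ/(1−ρ) = 0.2983/(1 − 0.2983) = 0.2983/0.7017 = 0.4252

Final: 0.4252


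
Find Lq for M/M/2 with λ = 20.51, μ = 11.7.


a = λ/μ = 1.7530; ρ = a/2 = 0.8765
P₀ = 0.065816
Lq = P₀·a^c·ρ / (c!·(1−ρ)²) = 0.065816·3.07298·0.8765/(2·0.01525)
= 5.81099

Final: 5.81099


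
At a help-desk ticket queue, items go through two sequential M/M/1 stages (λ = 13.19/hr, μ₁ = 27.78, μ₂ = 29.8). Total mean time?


Each node sees arrival rate λ = 13.19/hr (tandem ⇒ throughput preserved).
W₁ = 1/(μ₁−λ) = 1/(27.78−13.19) = 0.06854 hr
W₂ = 1/(μ₂−λ) = 1/(29.8−13.19) = 0.06020 hr
W_total = W₁ + W₂ = 0.06854 + 0.06020 = 0.12874 hr

Final: 0.12874 hr


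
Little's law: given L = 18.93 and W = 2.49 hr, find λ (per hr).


λ = L/W = 18.93/2.49 = 7.6024 /hr

Final: 7.6024 /hr


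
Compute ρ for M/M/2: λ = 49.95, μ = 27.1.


ρ = λ/(cμ) = 49.95/(2·27.1) = 49.95/54.20 = 0.9216

Final: 0.9216


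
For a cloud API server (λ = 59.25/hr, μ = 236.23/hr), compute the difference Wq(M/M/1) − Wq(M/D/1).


ρ = 59.25/236.23 = 0.2508
Wq(M/M/1) = ρ/(μ−λ) = 0.2508/176.98 = 0.001417 hr
Wq(M/D/1) = ρ/(2(μ−λ)) = 0.0007086 hr
Savings = 0.001417 − 0.0007086 = 0.0007086 hr

Final: 0.0007086 hr


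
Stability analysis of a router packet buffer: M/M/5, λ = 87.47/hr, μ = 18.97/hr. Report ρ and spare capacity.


Total capacity cμ = 5·18.97 = 94.85/hr
ρ = λ/(cμ) = 87.47/94.85 = 0.9222
Stable ⇔ ρ < 1: YES
Spare capacity = cμ − λ = 94.85 − 87.47 = 7.38/hr

Final: ρ = 0.9222; stable; margin = 7.38/hr


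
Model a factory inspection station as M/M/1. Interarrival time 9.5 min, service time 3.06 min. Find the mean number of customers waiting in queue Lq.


λ = 60/9.5 = 6.3158 /hr
μ = 60/3.06 = 19.6078 /hr
ρ = λ/μ = 6.3158/19.6078 = 0.3221
Lq = ρ²/(1−ρ) = 0.1038/0.6779 = 0.1531

Final: 0.1531


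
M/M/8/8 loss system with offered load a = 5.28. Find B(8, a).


B(c,a) = (a^c/c!) / Σ_{k=0}^{c} a^k/k!
a^8/8! = 14.981347
Σ terms (k=0..8): 1.00000 + 5.28000 + 13.93920 + 24.53299 + 32.38355 + 34.19703 + 30.09338 + 22.69901 + 14.98135 = 179.106512
B = 14.981347/179.106512 = 0.083645

Final: 0.083645


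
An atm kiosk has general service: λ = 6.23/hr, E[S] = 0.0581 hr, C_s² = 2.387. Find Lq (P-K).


ρ = λ·E[S] = 6.23·0.0581 = 0.3620
Lq = ρ²(1+C_s²)/(2(1−ρ)) = 0.1310·(1+2.387)/(2·0.6380)
= 0.1310·3.3870/1.2761 = 0.34775

Final: 0.34775


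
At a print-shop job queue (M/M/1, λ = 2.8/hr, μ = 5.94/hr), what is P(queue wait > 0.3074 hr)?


ρ = 2.8/5.94 = 0.4714
P(Wq > t) = ρ·e^{−(μ−λ)t} = 0.4714·e^{−0.9652}
= 0.4714·0.380893 = 0.179546

Final: 0.179546


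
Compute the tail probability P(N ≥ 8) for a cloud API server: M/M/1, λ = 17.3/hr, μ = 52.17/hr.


ρ = 17.3/52.17 = 0.3316
P(N ≥ n) = ρ^n = 0.3316^8 = 0.0001462

Final: 0.0001462


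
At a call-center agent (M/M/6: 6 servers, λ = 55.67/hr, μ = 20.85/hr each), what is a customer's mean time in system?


a = 2.6700; ρ = 0.4450; P₀ = 0.068671
Lq = P₀·a^c·ρ/(c!(1−ρ)²) = 0.04992
Wq = Lq/λ = 0.04992/55.67 = 0.0008968 hr
W = Wq + 1/μ = 0.0008968 + 0.04796 = 0.04886 hr

Final: 0.04886 hr


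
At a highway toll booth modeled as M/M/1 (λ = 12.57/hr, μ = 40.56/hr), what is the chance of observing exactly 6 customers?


ρ = 12.57/40.56 = 0.3099
P_n = (1−ρ)·ρ^n = (1 − 0.3099)·0.3099^6 = 0.6901·0.0008860 = 0.0006114

Final: 0.0006114


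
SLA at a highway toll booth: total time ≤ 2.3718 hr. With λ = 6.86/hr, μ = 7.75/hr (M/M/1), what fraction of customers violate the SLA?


W ~ Exponential(μ−λ) for M/M/1.
μ − λ = 7.75 − 6.86 = 0.8900
P(W > t) = e^{−(μ−λ)t} = e^{−2.1109} = 0.121129

Final: 0.121129


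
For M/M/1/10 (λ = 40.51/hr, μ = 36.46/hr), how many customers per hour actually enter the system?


ρ = 1.1111; P_K = (1−ρ)ρ^10/(1−ρ^11) = 0.145716
λ_eff = λ(1 − P_K) = 40.51·(1 − 0.145716) = 40.51·0.854284 = 34.6070 /hr

Final: 34.6070 /hr


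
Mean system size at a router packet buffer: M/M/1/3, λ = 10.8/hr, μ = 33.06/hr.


ρ = 10.8/33.06 = 0.3267
L = ρ[1 − (K+1)ρ^K + Kρ^(K+1)] / [(1−ρ)(1−ρ^(K+1))]
Numerator: 0.3267·(1 − 4·0.034863 + 3·0.011389) = 0.292285
Denominator: (0.6733)·(0.988611) = 0.665653
L = 0.292285/0.665653 = 0.4391

Final: 0.4391


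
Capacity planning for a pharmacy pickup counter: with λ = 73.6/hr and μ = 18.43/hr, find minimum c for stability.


Stability requires cμ > λ ⇔ c > λ/μ.
λ/μ = 73.6/18.43 = 3.9935
Minimum integer c = ⌊3.9935⌋ + 1 = 4
Check: 4·18.43 = 73.72 > 73.6, while 3·18.43 = 55.29 ≤ 73.6

Final: 4 servers


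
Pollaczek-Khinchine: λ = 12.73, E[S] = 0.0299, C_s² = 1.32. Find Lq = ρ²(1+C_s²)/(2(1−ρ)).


ρ = λ·E[S] = 12.73·0.0299 = 0.3806
Lq = ρ²(1+C_s²)/(2(1−ρ)) = 0.1449·(1+1.32)/(2·0.6194)
= 0.1449·2.3200/1.2387 = 0.27133

Final: 0.27133


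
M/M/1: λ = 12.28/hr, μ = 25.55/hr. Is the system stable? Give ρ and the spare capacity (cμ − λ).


Total capacity cμ = 1·25.55 = 25.55/hr
ρ = λ/(cμ) = 12.28/25.55 = 0.4806
Stable ⇔ ρ < 1: YES
Spare capacity = cμ − λ = 25.55 − 12.28 = 13.27/hr

Final: ρ = 0.4806; stable; margin = 13.27/hr


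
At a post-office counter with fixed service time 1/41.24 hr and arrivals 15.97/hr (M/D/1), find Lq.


ρ = 15.97/41.24 = 0.3872
M/D/1: Lq = ρ²/(2(1−ρ)) = 0.1500/(2·0.6128) = 0.12236

Final: 0.12236


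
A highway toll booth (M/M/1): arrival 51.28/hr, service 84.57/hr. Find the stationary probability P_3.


ρ = 51.28/84.57 = 0.6064
P_n = (1−ρ)·ρ^n = (1 − 0.6064)·0.6064^3 = 0.3936·0.222944 = 0.087759

Final: 0.087759


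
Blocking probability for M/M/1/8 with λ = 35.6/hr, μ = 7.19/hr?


ρ = λ/μ = 35.6/7.19 = 4.9513
P_K = (1−ρ)ρ^K/(1−ρ^(K+1)) = (-3.9513·361217.565032)/(1 − 1788504.216294)
= -1427286.651261/-1788503.216294 = 0.798034

Final: 0.798034


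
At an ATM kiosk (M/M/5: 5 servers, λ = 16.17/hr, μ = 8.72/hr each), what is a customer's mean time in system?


a = 1.8544; ρ = 0.3709; P₀ = 0.155774
Lq = P₀·a^c·ρ/(c!(1−ρ)²) = 0.02667
Wq = Lq/λ = 0.02667/16.17 = 0.001649 hr
W = Wq + 1/μ = 0.001649 + 0.11468 = 0.11633 hr

Final: 0.11633 hr


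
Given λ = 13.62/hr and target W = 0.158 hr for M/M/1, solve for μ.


W = 1/(μ−λ) ⇒ μ − λ = 1/W = 1/0.158 = 6.3291
μ = λ + 1/W = 13.62 + 6.3291 = 19.9491 per hr

Final: 19.9491 /hr


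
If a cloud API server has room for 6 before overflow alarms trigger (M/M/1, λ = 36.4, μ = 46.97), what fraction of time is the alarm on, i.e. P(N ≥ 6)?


ρ = 36.4/46.97 = 0.7750
P(N ≥ n) = ρ^n = 0.7750^6 = 0.216613

Final: 0.216613


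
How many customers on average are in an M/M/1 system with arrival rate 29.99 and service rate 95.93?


ρ = λ/μ = 29.99/95.93 = 0.3126
L = ρ/(1−ρ) = 0.3126/(1 − 0.3126) = 0.3126/0.6874 = 0.4548

Final: 0.4548


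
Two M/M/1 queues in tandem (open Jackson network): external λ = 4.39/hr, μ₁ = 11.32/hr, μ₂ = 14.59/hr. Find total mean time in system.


Each node sees arrival rate λ = 4.39/hr (tandem ⇒ throughput preserved).
W₁ = 1/(μ₁−λ) = 1/(11.32−4.39) = 0.14430 hr
W₂ = 1/(μ₂−λ) = 1/(14.59−4.39) = 0.09804 hr
W_total = W₁ + W₂ = 0.14430 + 0.09804 = 0.24234 hr

Final: 0.24234 hr


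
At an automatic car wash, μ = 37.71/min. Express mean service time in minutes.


Mean service time = 1/μ = 1/37.71 minute = 0.02652 minute
In minutes: 0.02652 × 1 = 0.02652 min

Final: 0.02652 min


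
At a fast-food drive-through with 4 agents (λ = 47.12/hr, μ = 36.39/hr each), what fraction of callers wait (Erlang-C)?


a = λ/μ = 1.2949; ρ = a/4 = 0.3237
P₀ = 0.272611 (from M/M/c formula)
C(c,a) = [a^c/(c!(1−ρ))]·P₀ = [2.81121/(24·0.6763)]·0.272611
= 0.17320·0.272611 = 0.047217

Final: 0.047217


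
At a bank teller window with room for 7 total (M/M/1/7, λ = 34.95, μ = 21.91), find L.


ρ = 34.95/21.91 = 1.5952
L = ρ[1 − (K+1)ρ^K + Kρ^(K+1)] / [(1−ρ)(1−ρ^(K+1))]
Numerator: 1.5952·(1 − 8·26.280500 + 7·41.921655) = 134.324747
Denominator: (-0.5952)·(-40.921655) = 24.355015
L = 134.324747/24.355015 = 5.5153

Final: 5.5153


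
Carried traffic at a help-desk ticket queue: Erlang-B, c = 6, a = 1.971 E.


B(6,1.971) = 0.011392 (Erlang-B)
Carried load = a(1 − B) = 1.971·(1 − 0.011392) = 1.971·0.988608 = 1.9485 E

Final: 1.9485 Erlangs


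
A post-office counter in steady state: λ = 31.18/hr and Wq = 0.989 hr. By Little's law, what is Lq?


Lq = λWq = 31.18·0.989 = 30.8370

Final: 30.8370


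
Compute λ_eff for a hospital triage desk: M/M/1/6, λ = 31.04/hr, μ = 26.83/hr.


ρ = 1.1569; P_K = (1−ρ)ρ^6/(1−ρ^7) = 0.212086
λ_eff = λ(1 − P_K) = 31.04·(1 − 0.212086) = 31.04·0.787914 = 24.4568 /hr

Final: 24.4568 /hr


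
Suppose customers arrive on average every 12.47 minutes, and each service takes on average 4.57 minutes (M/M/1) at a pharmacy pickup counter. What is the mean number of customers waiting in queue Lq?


λ = 60/12.47 = 4.8115 /hr
μ = 60/4.57 = 13.1291 /hr
ρ = λ/μ = 4.8115/13.1291 = 0.3665
Lq = ρ²/(1−ρ) = 0.1343/0.6335 = 0.2120

Final: 0.2120


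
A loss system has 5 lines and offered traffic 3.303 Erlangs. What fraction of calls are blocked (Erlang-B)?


B(c,a) = (a^c/c!) / Σ_{k=0}^{c} a^k/k!
a^5/5! = 3.276134
Σ terms (k=0..5): 1.00000 + 3.30300 + 5.45490 + 6.00585 + 4.95933 + 3.27613 = 23.999219
B = 3.276134/23.999219 = 0.136510

Final: 0.136510


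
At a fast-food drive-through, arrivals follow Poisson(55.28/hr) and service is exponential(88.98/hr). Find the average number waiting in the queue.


ρ = 55.28/88.98 = 0.6213
Lq = ρ²/(1−ρ) = 0.3860/0.3787 = 1.0191

Final: 1.0191


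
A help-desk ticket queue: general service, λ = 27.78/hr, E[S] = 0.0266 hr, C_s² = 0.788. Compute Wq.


ρ = λ·E[S] = 27.78·0.0266 = 0.7389
E[S²] = E[S]²(1+C_s²) = 0.0266²·(1+0.788) = 0.001265
Wq = λ·E[S²]/(2(1−ρ)) = 27.78·0.001265/(2·0.2611) = 0.06731 hr

Final: 0.06731 hr


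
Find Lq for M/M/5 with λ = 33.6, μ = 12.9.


a = λ/μ = 2.6047; ρ = a/5 = 0.5209
P₀ = 0.071711
Lq = P₀·a^c·ρ / (c!·(1−ρ)²) = 0.071711·119.88030·0.5209/(120·0.22951)
= 0.16261

Final: 0.16261


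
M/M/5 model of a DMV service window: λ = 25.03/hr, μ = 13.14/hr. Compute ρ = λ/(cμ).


ρ = λ/(cμ) = 25.03/(5·13.14) = 25.03/65.70 = 0.3810

Final: 0.3810


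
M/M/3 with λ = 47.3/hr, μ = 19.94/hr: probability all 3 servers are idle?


a = λ/μ = 47.3/19.94 = 2.3721; ρ = a/c = 0.7907
Σ_{k=0}^{2} a^k/k! (terms k=0..2) = 1.00000 + 2.37212 + 2.81347 = 6.18558
Tail: a^3/(3!(1−ρ)) = 13.34775/(6·0.2093) = 10.62916
P₀ = 1/(6.18558 + 10.62916) = 1/16.81474 = 0.059472

Final: 0.059472


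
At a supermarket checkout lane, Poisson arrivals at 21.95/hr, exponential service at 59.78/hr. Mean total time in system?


W = 1/(μ−λ) = 1/(59.78 − 21.95) = 1/37.83 = 0.02643 hr

Final: 0.02643 hr


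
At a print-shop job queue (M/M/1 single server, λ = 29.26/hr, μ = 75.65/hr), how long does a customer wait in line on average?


ρ = 29.26/75.65 = 0.3868
Wq = ρ/(μ−λ) = 0.3868/(75.65 − 29.26) = 0.3868/46.39 = 0.008338 hr

Final: 0.008338 hr


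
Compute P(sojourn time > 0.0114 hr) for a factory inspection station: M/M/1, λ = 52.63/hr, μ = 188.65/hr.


W ~ Exponential(μ−λ) for M/M/1.
μ − λ = 188.65 − 52.63 = 136.0200
P(W > t) = e^{−(μ−λ)t} = e^{−1.5506} = 0.212115

Final: 0.212115


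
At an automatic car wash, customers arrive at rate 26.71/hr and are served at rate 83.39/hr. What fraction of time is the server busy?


ρ = λ/μ = 26.71/83.39 = 0.3203

Final: 0.3203


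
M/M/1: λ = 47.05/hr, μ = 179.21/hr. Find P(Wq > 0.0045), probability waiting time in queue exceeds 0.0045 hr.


ρ = 47.05/179.21 = 0.2625
P(Wq > t) = ρ·e^{−(μ−λ)t} = 0.2625·e^{−0.5947}
= 0.2625·0.551717 = 0.144848

Final: 0.144848


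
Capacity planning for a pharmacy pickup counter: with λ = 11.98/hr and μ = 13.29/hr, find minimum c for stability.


Stability requires cμ > λ ⇔ c > λ/μ.
λ/μ = 11.98/13.29 = 0.9014
Minimum integer c = ⌊0.9014⌋ + 1 = 1
Check: 1·13.29 = 13.29 > 11.98, while 0·13.29 = 0.00 ≤ 11.98

Final: 1 servers


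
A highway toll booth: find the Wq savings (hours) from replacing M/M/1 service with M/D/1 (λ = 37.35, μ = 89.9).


ρ = 37.35/89.9 = 0.4155
Wq(M/M/1) = ρ/(μ−λ) = 0.4155/52.55 = 0.007906 hr
Wq(M/D/1) = ρ/(2(μ−λ)) = 0.003953 hr
Savings = 0.007906 − 0.003953 = 0.003953 hr

Final: 0.003953 hr


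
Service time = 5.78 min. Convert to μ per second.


μ = 1/(service time) in consistent units.
1 second = 0.0166667 min, so μ = 0.0166667/5.78 = 0.002884 per second

Final: 0.002884 /sec


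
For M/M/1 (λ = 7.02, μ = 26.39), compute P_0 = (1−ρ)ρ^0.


ρ = 7.02/26.39 = 0.2660
P_n = (1−ρ)·ρ^n = (1 − 0.2660)·0.2660^0 = 0.7340·1.000000 = 0.733990

Final: 0.733990


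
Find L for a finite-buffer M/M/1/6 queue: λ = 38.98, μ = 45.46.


ρ = 38.98/45.46 = 0.8575
L = ρ[1 − (K+1)ρ^K + Kρ^(K+1)] / [(1−ρ)(1−ρ^(K+1))]
Numerator: 0.8575·(1 − 7·0.397443 + 6·0.340790) = 0.225204
Denominator: (0.1425)·(0.659210) = 0.093966
L = 0.225204/0.093966 = 2.3967

Final: 2.3967


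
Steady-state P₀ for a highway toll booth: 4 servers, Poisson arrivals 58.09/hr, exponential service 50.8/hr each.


a = λ/μ = 58.09/50.8 = 1.1435; ρ = a/c = 0.2859
Σ_{k=0}^{3} a^k/k! (terms k=0..3) = 1.00000 + 1.14350 + 0.65380 + 0.24921 = 3.04651
Tail: a^4/(4!(1−ρ)) = 1.70982/(24·0.7141) = 0.09976
P₀ = 1/(3.04651 + 0.09976) = 1/3.14627 = 0.317836

Final: 0.317836


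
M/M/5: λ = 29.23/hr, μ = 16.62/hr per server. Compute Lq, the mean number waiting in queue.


a = λ/μ = 1.7587; ρ = a/5 = 0.3517
P₀ = 0.171619
Lq = P₀·a^c·ρ / (c!·(1−ρ)²) = 0.171619·16.82631·0.3517/(120·0.42023)
= 0.02014

Final: 0.02014


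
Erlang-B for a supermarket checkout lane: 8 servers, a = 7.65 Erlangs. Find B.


B(c,a) = (a^c/c!) / Σ_{k=0}^{c} a^k/k!
a^8/8! = 290.918244
Σ terms (k=0..8): 1.00000 + 7.65000 + 29.26125 + 74.61619 + 142.70346 + 218.33629 + 278.37877 + 304.22823 + 290.91824 = 1347.092433
B = 290.918244/1347.092433 = 0.215960

Final: 0.215960


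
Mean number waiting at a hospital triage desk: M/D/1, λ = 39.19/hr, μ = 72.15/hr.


ρ = 39.19/72.15 = 0.5432
M/D/1: Lq = ρ²/(2(1−ρ)) = 0.2950/(2·0.4568) = 0.32292

Final: 0.32292


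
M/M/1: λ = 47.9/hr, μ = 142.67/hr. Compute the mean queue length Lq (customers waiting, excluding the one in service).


ρ = 47.9/142.67 = 0.3357
Lq = ρ²/(1−ρ) = 0.1127/0.6643 = 0.1697

Final: 0.1697


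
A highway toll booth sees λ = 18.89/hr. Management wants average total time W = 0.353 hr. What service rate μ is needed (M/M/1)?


W = 1/(μ−λ) ⇒ μ − λ = 1/W = 1/0.353 = 2.8329
μ = λ + 1/W = 18.89 + 2.8329 = 21.7229 per hr

Final: 21.7229 /hr


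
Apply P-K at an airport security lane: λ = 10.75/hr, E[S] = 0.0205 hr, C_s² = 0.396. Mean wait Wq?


ρ = λ·E[S] = 10.75·0.0205 = 0.2204
E[S²] = E[S]²(1+C_s²) = 0.0205²·(1+0.396) = 0.0005867
Wq = λ·E[S²]/(2(1−ρ)) = 10.75·0.0005867/(2·0.7796) = 0.004045 hr

Final: 0.004045 hr


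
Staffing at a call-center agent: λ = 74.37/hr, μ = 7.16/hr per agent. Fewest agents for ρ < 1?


Stability requires cμ > λ ⇔ c > λ/μ.
λ/μ = 74.37/7.16 = 10.3869
Minimum integer c = ⌊10.3869⌋ + 1 = 11
Check: 11·7.16 = 78.76 > 74.37, while 10·7.16 = 71.60 ≤ 74.37

Final: 11 servers


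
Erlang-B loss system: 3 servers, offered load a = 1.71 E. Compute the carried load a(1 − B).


B(3,1.71) = 0.166493 (Erlang-B)
Carried load = a(1 − B) = 1.71·(1 − 0.166493) = 1.71·0.833507 = 1.4253 E

Final: 1.4253 Erlangs


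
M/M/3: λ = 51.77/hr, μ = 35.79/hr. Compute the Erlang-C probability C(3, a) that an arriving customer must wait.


a = λ/μ = 1.4465; ρ = a/3 = 0.4822
P₀ = 0.223875 (from M/M/c formula)
C(c,a) = [a^c/(c!(1−ρ))]·P₀ = [3.02656/(6·0.5178)]·0.223875
= 0.97411·0.223875 = 0.218078

Final: 0.218078


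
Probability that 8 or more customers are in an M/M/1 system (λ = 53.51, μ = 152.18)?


ρ = 53.51/152.18 = 0.3516
P(N ≥ n) = ρ^n = 0.3516^8 = 0.0002337

Final: 0.0002337


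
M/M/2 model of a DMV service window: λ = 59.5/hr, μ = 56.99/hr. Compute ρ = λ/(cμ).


ρ = λ/(cμ) = 59.5/(2·56.99) = 59.5/113.98 = 0.5220

Final: 0.5220


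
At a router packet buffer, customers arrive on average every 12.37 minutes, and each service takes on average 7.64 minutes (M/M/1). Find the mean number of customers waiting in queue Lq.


λ = 60/12.37 = 4.8504 /hr
μ = 60/7.64 = 7.8534 /hr
ρ = λ/μ = 4.8504/7.8534 = 0.6176
Lq = ρ²/(1−ρ) = 0.3815/0.3824 = 0.9976

Final: 0.9976


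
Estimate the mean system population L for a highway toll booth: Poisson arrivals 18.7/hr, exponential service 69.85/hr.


ρ = λ/μ = 18.7/69.85 = 0.2677
L = ρ/(1−ρ) = 0.2677/(1 − 0.2677) = 0.2677/0.7323 = 0.3656

Final: 0.3656


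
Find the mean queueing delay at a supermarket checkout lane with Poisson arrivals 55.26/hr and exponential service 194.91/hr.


ρ = 55.26/194.91 = 0.2835
Wq = ρ/(μ−λ) = 0.2835/(194.91 − 55.26) = 0.2835/139.65 = 0.002030 hr

Final: 0.002030 hr


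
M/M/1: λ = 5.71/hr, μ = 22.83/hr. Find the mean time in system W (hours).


W = 1/(μ−λ) = 1/(22.83 − 5.71) = 1/17.12 = 0.05841 hr

Final: 0.05841 hr


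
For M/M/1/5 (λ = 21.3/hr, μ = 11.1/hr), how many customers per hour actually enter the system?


ρ = 1.9189; P_K = (1−ρ)ρ^5/(1−ρ^6) = 0.488661
λ_eff = λ(1 − P_K) = 21.3·(1 − 0.488661) = 21.3·0.511339 = 10.8915 /hr

Final: 10.8915 /hr


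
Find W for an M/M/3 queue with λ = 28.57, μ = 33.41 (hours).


a = 0.8551; ρ = 0.2850; P₀ = 0.422560
Lq = P₀·a^c·ρ/(c!(1−ρ)²) = 0.02456
Wq = Lq/λ = 0.02456/28.57 = 0.0008596 hr
W = Wq + 1/μ = 0.0008596 + 0.02993 = 0.03079 hr

Final: 0.03079 hr


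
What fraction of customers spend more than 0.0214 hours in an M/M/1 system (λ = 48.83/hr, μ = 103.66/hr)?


W ~ Exponential(μ−λ) for M/M/1.
μ − λ = 103.66 − 48.83 = 54.8300
P(W > t) = e^{−(μ−λ)t} = e^{−1.1734} = 0.309325

Final: 0.309325


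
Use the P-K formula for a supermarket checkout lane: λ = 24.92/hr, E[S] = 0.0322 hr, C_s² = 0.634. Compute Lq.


ρ = λ·E[S] = 24.92·0.0322 = 0.8024
Lq = ρ²(1+C_s²)/(2(1−ρ)) = 0.6439·(1+0.634)/(2·0.1976)
= 0.6439·1.6340/0.3952 = 2.66254

Final: 2.66254


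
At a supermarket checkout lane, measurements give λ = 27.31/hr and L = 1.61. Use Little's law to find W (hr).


W = L/λ = 1.61/27.31 = 0.05895 hr

Final: 0.05895 hr


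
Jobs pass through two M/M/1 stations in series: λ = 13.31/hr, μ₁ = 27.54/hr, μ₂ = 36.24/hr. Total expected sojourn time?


Each node sees arrival rate λ = 13.31/hr (tandem ⇒ throughput preserved).
W₁ = 1/(μ₁−λ) = 1/(27.54−13.31) = 0.07027 hr
W₂ = 1/(μ₂−λ) = 1/(36.24−13.31) = 0.04361 hr
W_total = W₁ + W₂ = 0.07027 + 0.04361 = 0.11389 hr

Final: 0.11389 hr


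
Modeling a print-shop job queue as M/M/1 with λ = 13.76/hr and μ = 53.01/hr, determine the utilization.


ρ = λ/μ = 13.76/53.01 = 0.2596

Final: 0.2596


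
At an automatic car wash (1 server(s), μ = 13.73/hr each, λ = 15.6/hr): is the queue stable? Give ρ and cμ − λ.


Total capacity cμ = 1·13.73 = 13.73/hr
ρ = λ/(cμ) = 15.6/13.73 = 1.1362
Stable ⇔ ρ < 1: NO
Spare capacity = cμ − λ = 13.73 − 15.6 = -1.87/hr

Final: ρ = 1.1362; unstable; margin = -1.87/hr


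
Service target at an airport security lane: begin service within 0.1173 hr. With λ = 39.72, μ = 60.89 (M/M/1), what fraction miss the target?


ρ = 39.72/60.89 = 0.6523
P(Wq > t) = ρ·e^{−(μ−λ)t} = 0.6523·e^{−2.4832}
= 0.6523·0.083472 = 0.054451

Final: 0.054451


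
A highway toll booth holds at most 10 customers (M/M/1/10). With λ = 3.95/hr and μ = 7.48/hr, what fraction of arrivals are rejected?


ρ = λ/μ = 3.95/7.48 = 0.5281
P_K = (1−ρ)ρ^K/(1−ρ^(K+1)) = (0.4719·0.001686)/(1 − 0.0008905)
= 0.0007958/0.999109 = 0.0007966

Final: 0.0007966


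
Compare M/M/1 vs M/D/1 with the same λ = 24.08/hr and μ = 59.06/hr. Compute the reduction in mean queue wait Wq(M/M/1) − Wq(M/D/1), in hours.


ρ = 24.08/59.06 = 0.4077
Wq(M/M/1) = ρ/(μ−λ) = 0.4077/34.98 = 0.01166 hr
Wq(M/D/1) = ρ/(2(μ−λ)) = 0.005828 hr
Savings = 0.01166 − 0.005828 = 0.005828 hr

Final: 0.005828 hr


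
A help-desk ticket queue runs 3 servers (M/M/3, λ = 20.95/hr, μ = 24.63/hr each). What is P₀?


a = λ/μ = 20.95/24.63 = 0.8506; ρ = a/c = 0.2835
Σ_{k=0}^{2} a^k/k! (terms k=0..2) = 1.00000 + 0.85059 + 0.36175 = 2.21234
Tail: a^3/(3!(1−ρ)) = 0.61540/(6·0.7165) = 0.14316
P₀ = 1/(2.21234 + 0.14316) = 1/2.35550 = 0.424539

Final: 0.424539


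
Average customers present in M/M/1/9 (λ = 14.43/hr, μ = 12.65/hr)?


ρ = 14.43/12.65 = 1.1407
L = ρ[1 − (K+1)ρ^K + Kρ^(K+1)] / [(1−ρ)(1−ρ^(K+1))]
Numerator: 1.1407·(1 − 10·3.270260 + 9·3.730423) = 2.134508
Denominator: (-0.1407)·(-2.730423) = 0.384202
L = 2.134508/0.384202 = 5.5557

Final: 5.5557


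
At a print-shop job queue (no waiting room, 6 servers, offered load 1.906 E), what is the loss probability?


B(c,a) = (a^c/c!) / Σ_{k=0}^{c} a^k/k!
a^6/6! = 0.066589
Σ terms (k=0..6): 1.00000 + 1.90600 + 1.81642 + 1.15403 + 0.54990 + 0.20962 + 0.06659 = 6.702554
B = 0.066589/6.702554 = 0.009935

Final: 0.009935


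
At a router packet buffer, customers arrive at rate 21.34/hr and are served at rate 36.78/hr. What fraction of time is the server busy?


ρ = λ/μ = 21.34/36.78 = 0.5802

Final: 0.5802


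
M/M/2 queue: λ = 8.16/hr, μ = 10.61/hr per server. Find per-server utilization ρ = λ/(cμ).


ρ = λ/(cμ) = 8.16/(2·10.61) = 8.16/21.22 = 0.3845

Final: 0.3845


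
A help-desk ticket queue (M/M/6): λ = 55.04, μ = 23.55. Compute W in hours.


a = 2.3372; ρ = 0.3895; P₀ = 0.096236
Lq = P₀·a^c·ρ/(c!(1−ρ)²) = 0.02277
Wq = Lq/λ = 0.02277/55.04 = 0.0004137 hr
W = Wq + 1/μ = 0.0004137 + 0.04246 = 0.04288 hr

Final: 0.04288 hr


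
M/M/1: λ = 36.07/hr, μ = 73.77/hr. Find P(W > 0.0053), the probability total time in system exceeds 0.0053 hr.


W ~ Exponential(μ−λ) for M/M/1.
μ − λ = 73.77 − 36.07 = 37.7000
P(W > t) = e^{−(μ−λ)t} = e^{−0.1998} = 0.818886

Final: 0.818886


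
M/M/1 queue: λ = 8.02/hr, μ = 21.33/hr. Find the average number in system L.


ρ = λ/μ = 8.02/21.33 = 0.3760
L = ρ/(1−ρ) = 0.3760/(1 − 0.3760) = 0.3760/0.6240 = 0.6026

Final: 0.6026


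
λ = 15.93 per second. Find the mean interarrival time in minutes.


Mean interarrival time = 1/λ = 1/15.93 second = 0.06277 second
In minutes: 0.06277 × 0.0166667 = 0.001046 min

Final: 0.001046 min


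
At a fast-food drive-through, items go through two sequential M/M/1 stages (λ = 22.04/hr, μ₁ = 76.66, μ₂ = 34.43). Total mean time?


Each node sees arrival rate λ = 22.04/hr (tandem ⇒ throughput preserved).
W₁ = 1/(μ₁−λ) = 1/(76.66−22.04) = 0.01831 hr
W₂ = 1/(μ₂−λ) = 1/(34.43−22.04) = 0.08071 hr
W_total = W₁ + W₂ = 0.01831 + 0.08071 = 0.09902 hr

Final: 0.09902 hr


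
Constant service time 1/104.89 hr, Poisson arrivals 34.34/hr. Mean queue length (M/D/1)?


ρ = 34.34/104.89 = 0.3274
M/D/1: Lq = ρ²/(2(1−ρ)) = 0.1072/(2·0.6726) = 0.07968

Final: 0.07968


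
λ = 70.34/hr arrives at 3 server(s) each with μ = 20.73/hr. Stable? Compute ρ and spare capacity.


Total capacity cμ = 3·20.73 = 62.19/hr
ρ = λ/(cμ) = 70.34/62.19 = 1.1311
Stable ⇔ ρ < 1: NO
Spare capacity = cμ − λ = 62.19 − 70.34 = -8.15/hr

Final: ρ = 1.1311; unstable; margin = -8.15/hr


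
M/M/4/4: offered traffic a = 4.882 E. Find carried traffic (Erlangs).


B(4,4.882) = 0.388904 (Erlang-B)
Carried load = a(1 − B) = 4.882·(1 − 0.388904) = 4.882·0.611096 = 2.9834 E

Final: 2.9834 Erlangs


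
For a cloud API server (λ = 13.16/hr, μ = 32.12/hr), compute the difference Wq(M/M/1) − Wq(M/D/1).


ρ = 13.16/32.12 = 0.4097
Wq(M/M/1) = ρ/(μ−λ) = 0.4097/18.96 = 0.02161 hr
Wq(M/D/1) = ρ/(2(μ−λ)) = 0.01080 hr
Savings = 0.02161 − 0.01080 = 0.01080 hr

Final: 0.01080 hr


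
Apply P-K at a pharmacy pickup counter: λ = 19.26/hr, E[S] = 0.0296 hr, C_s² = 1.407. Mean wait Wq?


ρ = λ·E[S] = 19.26·0.0296 = 0.5701
E[S²] = E[S]²(1+C_s²) = 0.0296²·(1+1.407) = 0.002109
Wq = λ·E[S²]/(2(1−ρ)) = 19.26·0.002109/(2·0.4299) = 0.04724 hr

Final: 0.04724 hr


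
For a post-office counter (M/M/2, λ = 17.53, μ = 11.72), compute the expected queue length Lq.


a = λ/μ = 1.4957; ρ = a/2 = 0.7479
P₀ = 0.144252
Lq = P₀·a^c·ρ / (c!·(1−ρ)²) = 0.144252·2.23722·0.7479/(2·0.06357)
= 1.89830

Final: 1.89830


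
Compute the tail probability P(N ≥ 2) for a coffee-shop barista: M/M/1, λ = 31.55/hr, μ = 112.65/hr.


ρ = 31.55/112.65 = 0.2801
P(N ≥ n) = ρ^n = 0.2801^2 = 0.078440

Final: 0.078440


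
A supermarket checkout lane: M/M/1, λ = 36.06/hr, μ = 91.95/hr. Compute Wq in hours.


ρ = 36.06/91.95 = 0.3922
Wq = ρ/(μ−λ) = 0.3922/(91.95 − 36.06) = 0.3922/55.89 = 0.007017 hr

Final: 0.007017 hr


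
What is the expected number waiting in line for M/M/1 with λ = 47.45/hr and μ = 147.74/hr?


ρ = 47.45/147.74 = 0.3212
Lq = ρ²/(1−ρ) = 0.1032/0.6788 = 0.1520

Final: 0.1520


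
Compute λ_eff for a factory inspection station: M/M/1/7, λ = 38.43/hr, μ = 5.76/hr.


ρ = 6.6719; P_K = (1−ρ)ρ^7/(1−ρ^8) = 0.850117
λ_eff = λ(1 − P_K) = 38.43·(1 − 0.850117) = 38.43·0.149883 = 5.7600 /hr

Final: 5.7600 /hr


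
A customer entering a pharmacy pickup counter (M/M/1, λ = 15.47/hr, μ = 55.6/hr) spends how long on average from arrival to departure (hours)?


W = 1/(μ−λ) = 1/(55.6 − 15.47) = 1/40.13 = 0.02492 hr

Final: 0.02492 hr


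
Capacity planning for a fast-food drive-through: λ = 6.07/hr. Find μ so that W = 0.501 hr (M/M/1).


W = 1/(μ−λ) ⇒ μ − λ = 1/W = 1/0.501 = 1.9960
μ = λ + 1/W = 6.07 + 1.9960 = 8.0660 per hr

Final: 8.0660 /hr


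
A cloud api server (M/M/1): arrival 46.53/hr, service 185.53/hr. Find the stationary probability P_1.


ρ = 46.53/185.53 = 0.2508
P_n = (1−ρ)·ρ^n = (1 − 0.2508)·0.2508^1 = 0.7492·0.250795 = 0.187897

Final: 0.187897


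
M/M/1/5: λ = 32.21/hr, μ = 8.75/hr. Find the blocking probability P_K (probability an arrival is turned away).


ρ = λ/μ = 32.21/8.75 = 3.6811
P_K = (1−ρ)ρ^K/(1−ρ^(K+1)) = (-2.6811·675.948111)/(1 − 2488.261562)
= -1812.313451/-2487.261562 = 0.728638

Final: 0.728638


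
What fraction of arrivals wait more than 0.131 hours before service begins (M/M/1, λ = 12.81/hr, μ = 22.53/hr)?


ρ = 12.81/22.53 = 0.5686
P(Wq > t) = ρ·e^{−(μ−λ)t} = 0.5686·e^{−1.2733}
= 0.5686·0.279901 = 0.159145

Final: 0.159145


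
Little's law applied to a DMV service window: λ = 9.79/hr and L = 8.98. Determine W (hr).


W = L/λ = 8.98/9.79 = 0.9173 hr

Final: 0.9173 hr


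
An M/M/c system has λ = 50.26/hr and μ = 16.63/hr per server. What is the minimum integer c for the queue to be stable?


Stability requires cμ > λ ⇔ c > λ/μ.
λ/μ = 50.26/16.63 = 3.0222
Minimum integer c = ⌊3.0222⌋ + 1 = 4
Check: 4·16.63 = 66.52 > 50.26, while 3·16.63 = 49.89 ≤ 50.26

Final: 4 servers


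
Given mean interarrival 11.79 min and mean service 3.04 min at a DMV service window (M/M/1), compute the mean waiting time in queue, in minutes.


λ = 60/11.79 = 5.0891 /hr
μ = 60/3.04 = 19.7368 /hr
ρ = λ/μ = 5.0891/19.7368 = 0.2578
Wq = ρ/(μ−λ) = 0.2578/(19.7368−5.0891) = 0.01760 hr
In minutes: 0.01760·60 = 1.056 min

Final: 1.056 min


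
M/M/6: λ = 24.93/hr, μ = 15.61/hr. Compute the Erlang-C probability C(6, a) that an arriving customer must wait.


a = λ/μ = 1.5971; ρ = a/6 = 0.2662
P₀ = 0.202417 (from M/M/c formula)
C(c,a) = [a^c/(c!(1−ρ))]·P₀ = [16.59267/(720·0.7338)]·0.202417
= 0.03140·0.202417 = 0.006357

Final: 0.006357


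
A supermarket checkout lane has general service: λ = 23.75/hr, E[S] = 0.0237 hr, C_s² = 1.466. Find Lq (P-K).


ρ = λ·E[S] = 23.75·0.0237 = 0.5629
Lq = ρ²(1+C_s²)/(2(1−ρ)) = 0.3168·(1+1.466)/(2·0.4371)
= 0.3168·2.4660/0.8742 = 0.89368

Final: 0.89368


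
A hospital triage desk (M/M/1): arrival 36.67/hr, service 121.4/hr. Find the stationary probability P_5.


ρ = 36.67/121.4 = 0.3021
P_n = (1−ρ)·ρ^n = (1 − 0.3021)·0.3021^5 = 0.6979·0.002515 = 0.001755

Final: 0.001755


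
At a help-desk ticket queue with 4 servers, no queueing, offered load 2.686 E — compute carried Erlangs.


B(4,2.686) = 0.170879 (Erlang-B)
Carried load = a(1 − B) = 2.686·(1 − 0.170879) = 2.686·0.829121 = 2.2270 E

Final: 2.2270 Erlangs


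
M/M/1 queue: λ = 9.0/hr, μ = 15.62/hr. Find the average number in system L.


ρ = λ/μ = 9.0/15.62 = 0.5762
L = ρ/(1−ρ) = 0.5762/(1 − 0.5762) = 0.5762/0.4238 = 1.3595

Final: 1.3595


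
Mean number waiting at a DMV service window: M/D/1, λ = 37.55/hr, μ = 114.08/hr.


ρ = 37.55/114.08 = 0.3292
M/D/1: Lq = ρ²/(2(1−ρ)) = 0.1083/(2·0.6708) = 0.08075

Final: 0.08075


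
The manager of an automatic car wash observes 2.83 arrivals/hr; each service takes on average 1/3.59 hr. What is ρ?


ρ = λ/μ = 2.83/3.59 = 0.7883

Final: 0.7883


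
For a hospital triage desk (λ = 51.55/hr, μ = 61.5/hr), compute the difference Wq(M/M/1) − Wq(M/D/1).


ρ = 51.55/61.5 = 0.8382
Wq(M/M/1) = ρ/(μ−λ) = 0.8382/9.95 = 0.08424 hr
Wq(M/D/1) = ρ/(2(μ−λ)) = 0.04212 hr
Savings = 0.08424 − 0.04212 = 0.04212 hr

Final: 0.04212 hr


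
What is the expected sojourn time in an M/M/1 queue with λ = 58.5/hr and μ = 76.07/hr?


W = 1/(μ−λ) = 1/(76.07 − 58.5) = 1/17.57 = 0.05692 hr

Final: 0.05692 hr


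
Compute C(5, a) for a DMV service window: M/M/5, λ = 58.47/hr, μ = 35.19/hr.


a = λ/μ = 1.6616; ρ = a/5 = 0.3323
P₀ = 0.189319 (from M/M/c formula)
C(c,a) = [a^c/(c!(1−ρ))]·P₀ = [12.66395/(120·0.6677)]·0.189319
= 0.15806·0.189319 = 0.029923

Final: 0.029923


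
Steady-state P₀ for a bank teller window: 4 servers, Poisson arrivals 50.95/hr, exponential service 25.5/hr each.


a = λ/μ = 50.95/25.5 = 1.9980; ρ = a/c = 0.4995
Σ_{k=0}^{3} a^k/k! (terms k=0..3) = 1.00000 + 1.99804 + 1.99608 + 1.32942 = 6.32354
Tail: a^4/(4!(1−ρ)) = 15.93735/(24·0.5005) = 1.32681
P₀ = 1/(6.32354 + 1.32681) = 1/7.65035 = 0.130713

Final: 0.130713


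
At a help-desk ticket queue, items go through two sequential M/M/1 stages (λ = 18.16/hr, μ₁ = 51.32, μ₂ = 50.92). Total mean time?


Each node sees arrival rate λ = 18.16/hr (tandem ⇒ throughput preserved).
W₁ = 1/(μ₁−λ) = 1/(51.32−18.16) = 0.03016 hr
W₂ = 1/(μ₂−λ) = 1/(50.92−18.16) = 0.03053 hr
W_total = W₁ + W₂ = 0.03016 + 0.03053 = 0.06068 hr

Final: 0.06068 hr
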